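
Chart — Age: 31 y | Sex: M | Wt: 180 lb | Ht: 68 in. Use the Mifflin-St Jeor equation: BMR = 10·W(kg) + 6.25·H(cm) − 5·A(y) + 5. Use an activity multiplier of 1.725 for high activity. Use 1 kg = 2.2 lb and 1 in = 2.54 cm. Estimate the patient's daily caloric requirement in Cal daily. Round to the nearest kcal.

3015 Cal daily

Convert to metric: weight = 180 ÷ 2.2 = 81.8182 kg; height = 68 × 2.54 = 172.72 cm.
Mifflin-St Jeor (male): BMR = 10(81.8182) + 6.25(172.72) − 5(31) + 5 = 818.1818 + 1079.5 − 155 + 5 = 1747.6818 kcal/day.
TEE = BMR × activity factor = 1747.6818 × 1.725 = 3014.7511 kcal/day.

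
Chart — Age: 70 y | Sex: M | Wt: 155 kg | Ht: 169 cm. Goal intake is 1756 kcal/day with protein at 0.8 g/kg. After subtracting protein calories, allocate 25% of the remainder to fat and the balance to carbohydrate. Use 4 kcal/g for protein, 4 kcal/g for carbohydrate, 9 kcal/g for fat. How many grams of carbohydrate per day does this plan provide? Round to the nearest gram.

Protein = 0.8 × 155 = 124 g → 124 × 4 = 496 kcal.
Non-protein calories = 1756 − 496 = 1260 kcal.
Fat: 25% × 1260 = 315 kcal; carbohydrate: 945 kcal.
Carbohydrate: 945 kcal ÷ 4 kcal/g = 236.25 g.

236 g/day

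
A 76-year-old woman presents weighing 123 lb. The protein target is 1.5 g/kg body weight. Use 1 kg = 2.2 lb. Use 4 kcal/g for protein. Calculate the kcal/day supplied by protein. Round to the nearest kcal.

Weight in kg = 123 ÷ 2.2 = 55.9091 kg.
Protein = 1.5 g/kg × 55.9091 kg = 83.8636 g/day.
Protein energy = 83.8636 g × 4 kcal/g = 335.4545 kcal/day.

335 kcal/day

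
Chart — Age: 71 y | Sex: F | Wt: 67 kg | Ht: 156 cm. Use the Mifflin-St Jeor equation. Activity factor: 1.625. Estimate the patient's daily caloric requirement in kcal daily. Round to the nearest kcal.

Mifflin-St Jeor (female): BMR = 10(67) + 6.25(156) − 5(71) − 161 = 670 + 975 − 355 − 161 = 1129 kcal/day.
TEE = BMR × activity factor = 1129 × 1.625 = 1834.625 kcal/day.

1835 kcal daily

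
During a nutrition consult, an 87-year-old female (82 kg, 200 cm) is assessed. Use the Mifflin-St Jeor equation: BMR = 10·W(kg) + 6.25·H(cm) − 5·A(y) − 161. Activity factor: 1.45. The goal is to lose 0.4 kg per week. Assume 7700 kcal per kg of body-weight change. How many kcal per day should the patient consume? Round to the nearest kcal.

Mifflin-St Jeor (female): BMR = 10(82) + 6.25(200) − 5(87) − 161 = 820 + 1250 − 435 − 161 = 1474 kcal/day.
TEE = 1474 × 1.45 = 2137.3 kcal/day.
Required daily deficit = 0.4 × 7700 ÷ 7 = 440 kcal/day.
Target intake = 2137.3 − 440 = 1697.3 kcal/day.

1697 kcal per day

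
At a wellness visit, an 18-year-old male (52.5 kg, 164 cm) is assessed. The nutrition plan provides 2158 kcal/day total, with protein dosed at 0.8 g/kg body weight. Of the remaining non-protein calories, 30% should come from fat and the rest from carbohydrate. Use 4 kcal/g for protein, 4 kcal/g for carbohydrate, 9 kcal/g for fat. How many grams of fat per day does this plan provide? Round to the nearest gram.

66 g/day

Protein = 0.8 × 52.5 = 42 g → 42 × 4 = 168 kcal.
Non-protein calories = 2158 − 168 = 1990 kcal.
Fat: 30% × 1990 = 597 kcal; carbohydrate: 1393 kcal.
Fat: 597 kcal ÷ 9 kcal/g = 66.3333 g.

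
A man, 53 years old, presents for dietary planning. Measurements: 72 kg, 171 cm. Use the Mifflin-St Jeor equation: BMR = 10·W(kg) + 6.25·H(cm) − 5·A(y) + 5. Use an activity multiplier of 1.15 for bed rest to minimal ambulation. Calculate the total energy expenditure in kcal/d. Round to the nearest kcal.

Mifflin-St Jeor (male): BMR = 10(72) + 6.25(171) − 5(53) + 5 = 720 + 1068.75 − 265 + 5 = 1528.75 kcal/day.
TEE = BMR × activity factor = 1528.75 × 1.15 = 1758.0625 kcal/day.

1758 kcal/d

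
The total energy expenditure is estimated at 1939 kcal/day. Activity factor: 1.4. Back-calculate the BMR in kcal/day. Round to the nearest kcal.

1385 kcal/day

BMR = TEE ÷ activity factor = 1939 ÷ 1.4 = 1385 kcal/day.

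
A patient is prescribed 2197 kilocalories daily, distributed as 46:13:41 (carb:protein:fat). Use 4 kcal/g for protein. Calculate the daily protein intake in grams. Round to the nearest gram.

71 g/day

Protein energy = 13% × 2197 = 285.61 kcal.
At 4 kcal/g: 285.61 ÷ 4 = 71.4025 g.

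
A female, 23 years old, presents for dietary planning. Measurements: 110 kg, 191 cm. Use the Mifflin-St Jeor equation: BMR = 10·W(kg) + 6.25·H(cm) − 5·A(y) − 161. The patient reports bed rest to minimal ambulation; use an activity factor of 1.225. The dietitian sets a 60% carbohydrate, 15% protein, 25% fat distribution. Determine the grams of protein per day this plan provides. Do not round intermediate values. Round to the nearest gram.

Mifflin-St Jeor (female): BMR = 10(110) + 6.25(191) − 5(23) − 161 = 1100 + 1193.75 − 115 − 161 = 2017.75 kcal/day.
TEE = 2017.75 × 1.225 = 2471.7438 kcal/day.
Protein energy = 15% × 2471.7438 = 370.7616 kcal.
Protein = 370.7616 ÷ 4 kcal/g = 92.6904 g.

93 g/day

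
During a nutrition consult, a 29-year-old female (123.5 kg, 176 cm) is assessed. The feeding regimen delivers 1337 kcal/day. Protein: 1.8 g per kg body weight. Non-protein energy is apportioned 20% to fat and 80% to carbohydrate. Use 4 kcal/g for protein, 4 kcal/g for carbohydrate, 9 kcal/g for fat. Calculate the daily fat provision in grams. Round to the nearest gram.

10 g/day

Protein = 1.8 × 123.5 = 222.3 g → 222.3 × 4 = 889.2 kcal.
Non-protein calories = 1337 − 889.2 = 447.8 kcal.
Fat: 20% × 447.8 = 89.56 kcal; carbohydrate: 358.24 kcal.
Fat: 89.56 kcal ÷ 9 kcal/g = 9.9511 g.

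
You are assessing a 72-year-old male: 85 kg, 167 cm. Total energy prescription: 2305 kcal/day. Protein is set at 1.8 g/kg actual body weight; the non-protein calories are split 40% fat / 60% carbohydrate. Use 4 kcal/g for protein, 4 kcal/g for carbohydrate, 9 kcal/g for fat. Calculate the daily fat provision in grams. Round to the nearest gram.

Protein = 1.8 × 85 = 153 g → 153 × 4 = 612 kcal.
Non-protein calories = 2305 − 612 = 1693 kcal.
Fat: 40% × 1693 = 677.2 kcal; carbohydrate: 1015.8 kcal.
Fat: 677.2 kcal ÷ 9 kcal/g = 75.2444 g.

75 g/day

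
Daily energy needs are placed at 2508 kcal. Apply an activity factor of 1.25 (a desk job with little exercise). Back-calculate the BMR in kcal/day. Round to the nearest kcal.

BMR = TEE ÷ activity factor = 2508 ÷ 1.25 = 2006.4 kcal/day.

2006 kcal/day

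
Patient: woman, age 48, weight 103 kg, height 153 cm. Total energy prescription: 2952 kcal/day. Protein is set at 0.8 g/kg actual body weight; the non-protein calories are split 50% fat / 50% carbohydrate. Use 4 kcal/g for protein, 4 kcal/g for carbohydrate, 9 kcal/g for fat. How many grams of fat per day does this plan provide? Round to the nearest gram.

146 g/day

Protein = 0.8 × 103 = 82.4 g → 82.4 × 4 = 329.6 kcal.
Non-protein calories = 2952 − 329.6 = 2622.4 kcal.
Fat: 50% × 2622.4 = 1311.2 kcal; carbohydrate: 1311.2 kcal.
Fat: 1311.2 kcal ÷ 9 kcal/g = 145.6889 g.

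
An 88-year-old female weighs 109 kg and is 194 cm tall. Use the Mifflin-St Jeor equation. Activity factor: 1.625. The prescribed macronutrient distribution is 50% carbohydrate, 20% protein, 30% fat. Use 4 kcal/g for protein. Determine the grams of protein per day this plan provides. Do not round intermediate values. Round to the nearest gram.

Mifflin-St Jeor (female): BMR = 10(109) + 6.25(194) − 5(88) − 161 = 1090 + 1212.5 − 440 − 161 = 1701.5 kcal/day.
TEE = 1701.5 × 1.625 = 2764.9375 kcal/day.
Protein energy = 20% × 2764.9375 = 552.9875 kcal.
Protein = 552.9875 ÷ 4 kcal/g = 138.2469 g.

138 g/day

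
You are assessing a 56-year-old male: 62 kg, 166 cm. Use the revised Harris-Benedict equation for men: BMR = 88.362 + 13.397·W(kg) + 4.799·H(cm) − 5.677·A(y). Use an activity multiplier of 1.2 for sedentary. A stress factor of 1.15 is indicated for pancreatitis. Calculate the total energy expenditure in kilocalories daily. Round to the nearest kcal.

Harris-Benedict: BMR = 88.362 + 13.397(62) + 4.799(166) − 5.677(56) = 1397.698 kcal/day.
TEE = BMR × activity factor = 1397.698 × 1.2 = 1677.2376 kcal/day.
Apply stress factor: 1677.2376 × 1.15 = 1928.8232 kcal/day.

1929 kilocalories daily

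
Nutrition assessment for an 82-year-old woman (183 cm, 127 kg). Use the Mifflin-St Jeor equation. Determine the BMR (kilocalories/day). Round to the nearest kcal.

1843 kilocalories/day

Mifflin-St Jeor (female): BMR = 10(127) + 6.25(183) − 5(82) − 161 = 1270 + 1143.75 − 410 − 161 = 1842.75 kcal/day.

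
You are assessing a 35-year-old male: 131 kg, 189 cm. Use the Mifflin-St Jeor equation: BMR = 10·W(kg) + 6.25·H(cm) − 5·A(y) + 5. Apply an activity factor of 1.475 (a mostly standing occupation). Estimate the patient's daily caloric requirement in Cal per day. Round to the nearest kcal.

3424 Cal per day

Mifflin-St Jeor (male): BMR = 10(131) + 6.25(189) − 5(35) + 5 = 1310 + 1181.25 − 175 + 5 = 2321.25 kcal/day.
TEE = BMR × activity factor = 2321.25 × 1.475 = 3423.8438 kcal/day.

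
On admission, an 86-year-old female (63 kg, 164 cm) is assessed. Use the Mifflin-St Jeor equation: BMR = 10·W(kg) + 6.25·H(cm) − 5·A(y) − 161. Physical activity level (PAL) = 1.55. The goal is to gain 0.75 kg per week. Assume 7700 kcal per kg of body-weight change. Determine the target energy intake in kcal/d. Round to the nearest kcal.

2474 kcal/d

Mifflin-St Jeor (female): BMR = 10(63) + 6.25(164) − 5(86) − 161 = 630 + 1025 − 430 − 161 = 1064 kcal/day.
TEE = 1064 × 1.55 = 1649.2 kcal/day.
Required daily surplus = 0.75 × 7700 ÷ 7 = 825 kcal/day.
Target intake = 1649.2 + 825 = 2474.2 kcal/day.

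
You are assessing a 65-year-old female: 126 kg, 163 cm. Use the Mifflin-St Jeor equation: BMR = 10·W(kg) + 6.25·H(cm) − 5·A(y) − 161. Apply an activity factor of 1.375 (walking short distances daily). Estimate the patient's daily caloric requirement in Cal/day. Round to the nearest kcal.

Mifflin-St Jeor (female): BMR = 10(126) + 6.25(163) − 5(65) − 161 = 1260 + 1018.75 − 325 − 161 = 1792.75 kcal/day.
TEE = BMR × activity factor = 1792.75 × 1.375 = 2465.0313 kcal/day.

2465 Cal/day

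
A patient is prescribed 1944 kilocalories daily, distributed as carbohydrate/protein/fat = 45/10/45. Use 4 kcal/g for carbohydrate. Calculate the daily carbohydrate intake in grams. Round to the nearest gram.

Carbohydrate energy = 45% × 1944 = 874.8 kcal.
At 4 kcal/g: 874.8 ÷ 4 = 218.7 g.

219 g/day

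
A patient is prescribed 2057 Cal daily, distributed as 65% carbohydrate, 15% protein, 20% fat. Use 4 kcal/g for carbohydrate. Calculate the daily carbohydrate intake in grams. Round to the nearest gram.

Carbohydrate energy = 65% × 2057 = 1337.05 kcal.
At 4 kcal/g: 1337.05 ÷ 4 = 334.2625 g.

334 g/day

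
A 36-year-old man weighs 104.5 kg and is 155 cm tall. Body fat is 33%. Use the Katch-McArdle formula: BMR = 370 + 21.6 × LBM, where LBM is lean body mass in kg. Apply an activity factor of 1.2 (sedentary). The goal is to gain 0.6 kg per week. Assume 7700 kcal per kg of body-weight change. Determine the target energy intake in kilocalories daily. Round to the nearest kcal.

2919 kilocalories daily

LBM = 104.5 × (1 − 0.33) = 70.015 kg. Katch-McArdle: BMR = 370 + 21.6 × 70.015 = 1882.324 kcal/day.
TEE = 1882.324 × 1.2 = 2258.7888 kcal/day.
Required daily surplus = 0.6 × 7700 ÷ 7 = 660 kcal/day.
Target intake = 2258.7888 + 660 = 2918.7888 kcal/day.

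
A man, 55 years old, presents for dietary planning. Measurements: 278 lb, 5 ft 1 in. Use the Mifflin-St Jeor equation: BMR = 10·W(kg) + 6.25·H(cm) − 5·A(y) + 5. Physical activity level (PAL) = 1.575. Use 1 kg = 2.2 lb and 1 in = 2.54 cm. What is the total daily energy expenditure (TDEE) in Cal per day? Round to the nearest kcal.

Convert to metric: weight = 278 ÷ 2.2 = 126.3636 kg; height = (5×12 + 1) × 2.54 = 61 × 2.54 = 154.94 cm.
Mifflin-St Jeor (male): BMR = 10(126.3636) + 6.25(154.94) − 5(55) + 5 = 1263.6364 + 968.375 − 275 + 5 = 1962.0114 kcal/day.
TEE = BMR × activity factor = 1962.0114 × 1.575 = 3090.1679 kcal/day.

3090 Cal per day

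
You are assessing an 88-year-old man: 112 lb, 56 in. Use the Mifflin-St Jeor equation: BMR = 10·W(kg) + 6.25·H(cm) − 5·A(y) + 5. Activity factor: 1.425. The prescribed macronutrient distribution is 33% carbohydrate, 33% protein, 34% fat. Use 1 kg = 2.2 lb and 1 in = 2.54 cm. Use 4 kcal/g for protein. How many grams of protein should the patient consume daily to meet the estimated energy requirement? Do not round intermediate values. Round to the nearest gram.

Convert to metric: weight = 112 ÷ 2.2 = 50.9091 kg; height = 56 × 2.54 = 142.24 cm.
Mifflin-St Jeor (male): BMR = 10(50.9091) + 6.25(142.24) − 5(88) + 5 = 509.0909 + 889 − 440 + 5 = 963.0909 kcal/day.
TEE = 963.0909 × 1.425 = 1372.4045 kcal/day.
Protein energy = 33% × 1372.4045 = 452.8935 kcal.
Protein = 452.8935 ÷ 4 kcal/g = 113.2234 g.

113 g/day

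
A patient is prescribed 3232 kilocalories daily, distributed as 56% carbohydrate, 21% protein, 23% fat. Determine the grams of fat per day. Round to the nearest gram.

Fat energy = 23% × 3232 = 743.36 kcal.
At 9 kcal/g: 743.36 ÷ 9 = 82.5956 g.

83 g/day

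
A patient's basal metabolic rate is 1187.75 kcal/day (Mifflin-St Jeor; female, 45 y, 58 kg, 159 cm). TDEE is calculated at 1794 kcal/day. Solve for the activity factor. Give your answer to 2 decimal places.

Activity factor = TEE ÷ BMR = 1794 ÷ 1187.75 = 1.51.

1.51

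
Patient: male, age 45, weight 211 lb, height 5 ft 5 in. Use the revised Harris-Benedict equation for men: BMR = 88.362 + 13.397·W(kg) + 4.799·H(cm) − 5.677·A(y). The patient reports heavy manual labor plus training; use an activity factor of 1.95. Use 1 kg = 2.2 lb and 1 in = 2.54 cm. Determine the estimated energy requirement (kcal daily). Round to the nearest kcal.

Convert to metric: weight = 211 ÷ 2.2 = 95.9091 kg; height = (5×12 + 5) × 2.54 = 65 × 2.54 = 165.1 cm.
Harris-Benedict: BMR = 88.362 + 13.397(95.9091) + 4.799(165.1) − 5.677(45) = 1910.106 kcal/day.
TEE = BMR × activity factor = 1910.106 × 1.95 = 3724.7067 kcal/day.

3725 kcal daily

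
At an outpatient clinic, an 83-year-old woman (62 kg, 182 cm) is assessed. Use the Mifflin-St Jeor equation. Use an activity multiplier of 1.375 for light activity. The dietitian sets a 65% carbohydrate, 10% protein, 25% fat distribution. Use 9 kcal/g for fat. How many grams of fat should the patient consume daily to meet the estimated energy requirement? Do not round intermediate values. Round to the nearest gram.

Mifflin-St Jeor (female): BMR = 10(62) + 6.25(182) − 5(83) − 161 = 620 + 1137.5 − 415 − 161 = 1181.5 kcal/day.
TEE = 1181.5 × 1.375 = 1624.5625 kcal/day.
Fat energy = 25% × 1624.5625 = 406.1406 kcal.
Fat = 406.1406 ÷ 9 kcal/g = 45.1267 g.

45 g/day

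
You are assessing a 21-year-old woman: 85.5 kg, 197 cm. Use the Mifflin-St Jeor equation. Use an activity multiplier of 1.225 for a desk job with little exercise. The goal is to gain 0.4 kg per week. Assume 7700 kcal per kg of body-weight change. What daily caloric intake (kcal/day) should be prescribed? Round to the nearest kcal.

2670 kcal/day

Mifflin-St Jeor (female): BMR = 10(85.5) + 6.25(197) − 5(21) − 161 = 855 + 1231.25 − 105 − 161 = 1820.25 kcal/day.
TEE = 1820.25 × 1.225 = 2229.8063 kcal/day.
Required daily surplus = 0.4 × 7700 ÷ 7 = 440 kcal/day.
Target intake = 2229.8063 + 440 = 2669.8063 kcal/day.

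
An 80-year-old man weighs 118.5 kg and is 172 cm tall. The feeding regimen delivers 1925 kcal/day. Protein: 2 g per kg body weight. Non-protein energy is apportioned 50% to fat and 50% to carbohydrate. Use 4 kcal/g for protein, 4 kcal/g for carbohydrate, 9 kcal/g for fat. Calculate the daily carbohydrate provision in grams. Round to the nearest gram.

122 g/day

Protein = 2 × 118.5 = 237 g → 237 × 4 = 948 kcal.
Non-protein calories = 1925 − 948 = 977 kcal.
Fat: 50% × 977 = 488.5 kcal; carbohydrate: 488.5 kcal.
Carbohydrate: 488.5 kcal ÷ 4 kcal/g = 122.125 g.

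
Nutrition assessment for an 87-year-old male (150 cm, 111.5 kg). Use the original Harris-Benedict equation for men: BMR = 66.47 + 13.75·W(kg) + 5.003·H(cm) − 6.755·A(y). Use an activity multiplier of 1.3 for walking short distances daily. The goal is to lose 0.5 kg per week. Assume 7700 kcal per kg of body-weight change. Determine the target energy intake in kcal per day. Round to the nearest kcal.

1741 kcal per day

Harris-Benedict: BMR = 66.47 + 13.75(111.5) + 5.003(150) − 6.755(87) = 1762.36 kcal/day.
TEE = 1762.36 × 1.3 = 2291.068 kcal/day.
Required daily deficit = 0.5 × 7700 ÷ 7 = 550 kcal/day.
Target intake = 2291.068 − 550 = 1741.068 kcal/day.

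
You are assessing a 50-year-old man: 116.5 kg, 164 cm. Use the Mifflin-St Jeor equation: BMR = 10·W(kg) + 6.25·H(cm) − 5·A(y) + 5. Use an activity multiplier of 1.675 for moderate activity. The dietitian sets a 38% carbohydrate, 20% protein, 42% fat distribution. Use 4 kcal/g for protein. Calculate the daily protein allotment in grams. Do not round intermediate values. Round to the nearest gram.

163 g/day

Mifflin-St Jeor (male): BMR = 10(116.5) + 6.25(164) − 5(50) + 5 = 1165 + 1025 − 250 + 5 = 1945 kcal/day.
TEE = 1945 × 1.675 = 3257.875 kcal/day.
Protein energy = 20% × 3257.875 = 651.575 kcal.
Protein = 651.575 ÷ 4 kcal/g = 162.8938 g.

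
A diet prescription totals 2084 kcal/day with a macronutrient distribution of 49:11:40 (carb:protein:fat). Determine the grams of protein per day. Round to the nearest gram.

Protein energy = 11% × 2084 = 229.24 kcal.
At 4 kcal/g: 229.24 ÷ 4 = 57.31 g.

57 g/day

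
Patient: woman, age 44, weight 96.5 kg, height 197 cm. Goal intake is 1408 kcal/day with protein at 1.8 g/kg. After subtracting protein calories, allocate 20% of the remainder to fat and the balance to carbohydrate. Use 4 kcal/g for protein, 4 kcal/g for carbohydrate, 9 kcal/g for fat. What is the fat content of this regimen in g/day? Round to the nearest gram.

Protein = 1.8 × 96.5 = 173.7 g → 173.7 × 4 = 694.8 kcal.
Non-protein calories = 1408 − 694.8 = 713.2 kcal.
Fat: 20% × 713.2 = 142.64 kcal; carbohydrate: 570.56 kcal.
Fat: 142.64 kcal ÷ 9 kcal/g = 15.8489 g.

16 g/day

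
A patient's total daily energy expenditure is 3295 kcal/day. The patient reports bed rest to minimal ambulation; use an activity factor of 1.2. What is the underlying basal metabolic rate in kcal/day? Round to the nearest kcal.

BMR = TEE ÷ activity factor = 3295 ÷ 1.2 = 2745.8333 kcal/day.

2746 kcal/day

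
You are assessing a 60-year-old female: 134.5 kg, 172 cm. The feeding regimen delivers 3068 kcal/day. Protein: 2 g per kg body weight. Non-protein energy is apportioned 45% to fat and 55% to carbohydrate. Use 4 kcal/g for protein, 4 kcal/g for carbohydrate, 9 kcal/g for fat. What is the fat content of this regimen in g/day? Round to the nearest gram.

Protein = 2 × 134.5 = 269 g → 269 × 4 = 1076 kcal.
Non-protein calories = 3068 − 1076 = 1992 kcal.
Fat: 45% × 1992 = 896.4 kcal; carbohydrate: 1095.6 kcal.
Fat: 896.4 kcal ÷ 9 kcal/g = 99.6 g.

100 g/day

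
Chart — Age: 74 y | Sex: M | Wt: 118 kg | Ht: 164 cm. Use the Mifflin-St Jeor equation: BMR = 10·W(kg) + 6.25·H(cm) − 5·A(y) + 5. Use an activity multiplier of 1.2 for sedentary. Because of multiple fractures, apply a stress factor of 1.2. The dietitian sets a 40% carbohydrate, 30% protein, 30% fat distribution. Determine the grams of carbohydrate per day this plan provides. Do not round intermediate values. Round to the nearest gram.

265 g/day

Mifflin-St Jeor (male): BMR = 10(118) + 6.25(164) − 5(74) + 5 = 1180 + 1025 − 370 + 5 = 1840 kcal/day.
TEE = 1840 × 1.2 = 2208 kcal/day.
With stress factor 1.2: 2208 × 1.2 = 2649.6 kcal/day.
Carbohydrate energy = 40% × 2649.6 = 1059.84 kcal.
Carbohydrate = 1059.84 ÷ 4 kcal/g = 264.96 g.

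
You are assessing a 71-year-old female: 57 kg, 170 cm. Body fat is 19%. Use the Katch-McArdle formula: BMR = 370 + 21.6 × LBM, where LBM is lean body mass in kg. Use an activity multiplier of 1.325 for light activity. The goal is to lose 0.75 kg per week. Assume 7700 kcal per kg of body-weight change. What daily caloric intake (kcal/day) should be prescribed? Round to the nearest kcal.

LBM = 57 × (1 − 0.19) = 46.17 kg. Katch-McArdle: BMR = 370 + 21.6 × 46.17 = 1367.272 kcal/day.
TEE = 1367.272 × 1.325 = 1811.6354 kcal/day.
Required daily deficit = 0.75 × 7700 ÷ 7 = 825 kcal/day.
Target intake = 1811.6354 − 825 = 986.6354 kcal/day.

987 kcal/day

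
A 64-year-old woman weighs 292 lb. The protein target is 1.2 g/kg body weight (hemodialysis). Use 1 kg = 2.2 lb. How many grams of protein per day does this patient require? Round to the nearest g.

159 g/day

Weight in kg = 292 ÷ 2.2 = 132.7273 kg.
Protein = 1.2 g/kg × 132.7273 kg = 159.2727 g/day.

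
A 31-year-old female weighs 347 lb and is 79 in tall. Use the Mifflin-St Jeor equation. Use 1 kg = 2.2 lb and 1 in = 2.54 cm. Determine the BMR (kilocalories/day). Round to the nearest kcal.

Convert to metric: weight = 347 ÷ 2.2 = 157.7273 kg; height = 79 × 2.54 = 200.66 cm.
Mifflin-St Jeor (female): BMR = 10(157.7273) + 6.25(200.66) − 5(31) − 161 = 1577.2727 + 1254.125 − 155 − 161 = 2515.3977 kcal/day.

2515 kilocalories/day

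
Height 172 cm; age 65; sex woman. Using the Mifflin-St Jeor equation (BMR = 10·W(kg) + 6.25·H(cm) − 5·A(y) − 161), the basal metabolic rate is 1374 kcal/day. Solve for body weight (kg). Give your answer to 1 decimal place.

1374 = 10·W + 6.25(172) − 5(65) − 161
10·W = 1374 − 589 = 785, so W = 78.5 kg.

78.5 kg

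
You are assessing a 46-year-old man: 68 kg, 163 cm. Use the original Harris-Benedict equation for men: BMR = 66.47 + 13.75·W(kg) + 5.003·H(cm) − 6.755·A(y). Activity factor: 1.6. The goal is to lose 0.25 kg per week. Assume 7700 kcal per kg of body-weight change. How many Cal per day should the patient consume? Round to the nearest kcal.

Harris-Benedict: BMR = 66.47 + 13.75(68) + 5.003(163) − 6.755(46) = 1506.229 kcal/day.
TEE = 1506.229 × 1.6 = 2409.9664 kcal/day.
Required daily deficit = 0.25 × 7700 ÷ 7 = 275 kcal/day.
Target intake = 2409.9664 − 275 = 2134.9664 kcal/day.

2135 Cal per day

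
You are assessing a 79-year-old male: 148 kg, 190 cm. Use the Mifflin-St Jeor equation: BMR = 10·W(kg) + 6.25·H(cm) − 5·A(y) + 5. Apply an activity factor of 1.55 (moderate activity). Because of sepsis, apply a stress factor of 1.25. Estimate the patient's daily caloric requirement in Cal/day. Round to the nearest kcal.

Mifflin-St Jeor (male): BMR = 10(148) + 6.25(190) − 5(79) + 5 = 1480 + 1187.5 − 395 + 5 = 2277.5 kcal/day.
TEE = BMR × activity factor = 2277.5 × 1.55 = 3530.125 kcal/day.
Apply stress factor: 3530.125 × 1.25 = 4412.6563 kcal/day.

4413 Cal/day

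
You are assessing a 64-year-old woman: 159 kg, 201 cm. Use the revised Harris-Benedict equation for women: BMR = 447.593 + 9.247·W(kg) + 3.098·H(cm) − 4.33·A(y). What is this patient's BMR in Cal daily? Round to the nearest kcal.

2263 Cal daily

Harris-Benedict: BMR = 447.593 + 9.247(159) + 3.098(201) − 4.33(64) = 2263.444 kcal/day.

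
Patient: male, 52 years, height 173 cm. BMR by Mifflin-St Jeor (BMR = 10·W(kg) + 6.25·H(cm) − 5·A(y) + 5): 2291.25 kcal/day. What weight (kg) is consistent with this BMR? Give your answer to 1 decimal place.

2291.25 = 10·W + 6.25(173) − 5(52) + 5
10·W = 2291.25 − 826.25 = 1465, so W = 146.5 kg.

146.5 kg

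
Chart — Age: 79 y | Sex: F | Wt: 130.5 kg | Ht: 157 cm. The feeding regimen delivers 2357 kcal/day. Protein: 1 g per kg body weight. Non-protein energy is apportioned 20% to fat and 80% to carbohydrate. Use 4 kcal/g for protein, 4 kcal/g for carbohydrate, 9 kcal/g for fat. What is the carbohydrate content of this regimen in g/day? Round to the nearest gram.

367 g/day

Protein = 1 × 130.5 = 130.5 g → 130.5 × 4 = 522 kcal.
Non-protein calories = 2357 − 522 = 1835 kcal.
Fat: 20% × 1835 = 367 kcal; carbohydrate: 1468 kcal.
Carbohydrate: 1468 kcal ÷ 4 kcal/g = 367 g.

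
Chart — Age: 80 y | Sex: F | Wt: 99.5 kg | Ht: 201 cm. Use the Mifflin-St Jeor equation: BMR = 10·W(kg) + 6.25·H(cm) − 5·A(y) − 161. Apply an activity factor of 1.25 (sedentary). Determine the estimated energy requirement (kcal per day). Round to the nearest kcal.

Mifflin-St Jeor (female): BMR = 10(99.5) + 6.25(201) − 5(80) − 161 = 995 + 1256.25 − 400 − 161 = 1690.25 kcal/day.
TEE = BMR × activity factor = 1690.25 × 1.25 = 2112.8125 kcal/day.

2113 kcal per day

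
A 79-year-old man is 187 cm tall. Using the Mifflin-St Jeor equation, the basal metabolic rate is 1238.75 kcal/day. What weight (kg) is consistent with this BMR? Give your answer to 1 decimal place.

1238.75 = 10·W + 6.25(187) − 5(79) + 5
10·W = 1238.75 − 778.75 = 460, so W = 46 kg.

46.0 kg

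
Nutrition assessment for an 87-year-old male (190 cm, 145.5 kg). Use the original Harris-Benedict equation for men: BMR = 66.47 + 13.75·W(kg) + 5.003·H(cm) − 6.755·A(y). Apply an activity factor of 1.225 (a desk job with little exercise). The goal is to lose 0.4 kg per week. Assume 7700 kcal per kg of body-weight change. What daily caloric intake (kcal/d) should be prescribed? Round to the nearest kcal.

2537 kcal/d

Harris-Benedict: BMR = 66.47 + 13.75(145.5) + 5.003(190) − 6.755(87) = 2429.98 kcal/day.
TEE = 2429.98 × 1.225 = 2976.7255 kcal/day.
Required daily deficit = 0.4 × 7700 ÷ 7 = 440 kcal/day.
Target intake = 2976.7255 − 440 = 2536.7255 kcal/day.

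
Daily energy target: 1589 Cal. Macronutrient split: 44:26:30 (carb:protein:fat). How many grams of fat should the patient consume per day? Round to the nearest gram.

53 g/day

Fat energy = 30% × 1589 = 476.7 kcal.
At 9 kcal/g: 476.7 ÷ 9 = 52.9667 g.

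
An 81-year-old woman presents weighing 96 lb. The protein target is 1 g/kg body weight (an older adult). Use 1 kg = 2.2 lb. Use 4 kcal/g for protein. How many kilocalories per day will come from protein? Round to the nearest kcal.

Weight in kg = 96 ÷ 2.2 = 43.6364 kg.
Protein = 1 g/kg × 43.6364 kg = 43.6364 g/day.
Protein energy = 43.6364 g × 4 kcal/g = 174.5455 kcal/day.

175 kcal/day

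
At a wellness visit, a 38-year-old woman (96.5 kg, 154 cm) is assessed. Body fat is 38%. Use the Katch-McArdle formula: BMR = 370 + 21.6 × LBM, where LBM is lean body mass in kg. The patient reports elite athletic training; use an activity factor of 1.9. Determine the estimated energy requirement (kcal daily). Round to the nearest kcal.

LBM = 96.5 × (1 − 0.38) = 59.83 kg. Katch-McArdle: BMR = 370 + 21.6 × 59.83 = 1662.328 kcal/day.
TEE = BMR × activity factor = 1662.328 × 1.9 = 3158.4232 kcal/day.

3158 kcal daily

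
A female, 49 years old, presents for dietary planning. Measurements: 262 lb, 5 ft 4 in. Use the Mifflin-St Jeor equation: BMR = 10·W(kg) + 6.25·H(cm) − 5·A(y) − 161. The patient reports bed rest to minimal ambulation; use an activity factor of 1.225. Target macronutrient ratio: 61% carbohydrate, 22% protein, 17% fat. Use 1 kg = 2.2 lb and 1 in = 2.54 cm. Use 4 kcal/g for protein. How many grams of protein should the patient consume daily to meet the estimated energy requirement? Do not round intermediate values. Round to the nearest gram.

121 g/day

Convert to metric: weight = 262 ÷ 2.2 = 119.0909 kg; height = (5×12 + 4) × 2.54 = 64 × 2.54 = 162.56 cm.
Mifflin-St Jeor (female): BMR = 10(119.0909) + 6.25(162.56) − 5(49) − 161 = 1190.9091 + 1016 − 245 − 161 = 1800.9091 kcal/day.
TEE = 1800.9091 × 1.225 = 2206.1136 kcal/day.
Protein energy = 22% × 2206.1136 = 485.345 kcal.
Protein = 485.345 ÷ 4 kcal/g = 121.3363 g.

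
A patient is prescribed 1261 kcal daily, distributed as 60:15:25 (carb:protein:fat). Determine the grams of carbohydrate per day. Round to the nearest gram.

Carbohydrate energy = 60% × 1261 = 756.6 kcal.
At 4 kcal/g: 756.6 ÷ 4 = 189.15 g.

189 g/day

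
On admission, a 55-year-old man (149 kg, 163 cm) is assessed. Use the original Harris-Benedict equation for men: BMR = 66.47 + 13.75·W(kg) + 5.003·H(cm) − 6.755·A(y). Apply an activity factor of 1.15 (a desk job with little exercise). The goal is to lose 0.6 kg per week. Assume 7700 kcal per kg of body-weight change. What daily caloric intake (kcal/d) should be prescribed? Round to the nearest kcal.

2283 kcal/d

Harris-Benedict: BMR = 66.47 + 13.75(149) + 5.003(163) − 6.755(55) = 2559.184 kcal/day.
TEE = 2559.184 × 1.15 = 2943.0616 kcal/day.
Required daily deficit = 0.6 × 7700 ÷ 7 = 660 kcal/day.
Target intake = 2943.0616 − 660 = 2283.0616 kcal/day.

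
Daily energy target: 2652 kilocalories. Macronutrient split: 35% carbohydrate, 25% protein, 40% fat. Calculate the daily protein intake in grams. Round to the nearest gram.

Protein energy = 25% × 2652 = 663 kcal.
At 4 kcal/g: 663 ÷ 4 = 165.75 g.

166 g/day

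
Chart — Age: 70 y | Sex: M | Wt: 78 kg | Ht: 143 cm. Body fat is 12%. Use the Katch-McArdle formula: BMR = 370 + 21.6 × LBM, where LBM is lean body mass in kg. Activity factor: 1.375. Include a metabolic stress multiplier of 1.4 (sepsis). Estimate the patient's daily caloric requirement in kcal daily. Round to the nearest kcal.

3566 kcal daily

LBM = 78 × (1 − 0.12) = 68.64 kg. Katch-McArdle: BMR = 370 + 21.6 × 68.64 = 1852.624 kcal/day.
TEE = BMR × activity factor = 1852.624 × 1.375 = 2547.358 kcal/day.
Apply stress factor: 2547.358 × 1.4 = 3566.3012 kcal/day.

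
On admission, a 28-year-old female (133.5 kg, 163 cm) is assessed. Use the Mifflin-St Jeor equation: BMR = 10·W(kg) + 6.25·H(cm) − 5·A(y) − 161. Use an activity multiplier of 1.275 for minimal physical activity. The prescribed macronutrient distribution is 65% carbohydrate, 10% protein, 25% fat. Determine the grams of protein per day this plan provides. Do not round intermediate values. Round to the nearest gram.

Mifflin-St Jeor (female): BMR = 10(133.5) + 6.25(163) − 5(28) − 161 = 1335 + 1018.75 − 140 − 161 = 2052.75 kcal/day.
TEE = 2052.75 × 1.275 = 2617.2563 kcal/day.
Protein energy = 10% × 2617.2563 = 261.7256 kcal.
Protein = 261.7256 ÷ 4 kcal/g = 65.4314 g.

65 g/day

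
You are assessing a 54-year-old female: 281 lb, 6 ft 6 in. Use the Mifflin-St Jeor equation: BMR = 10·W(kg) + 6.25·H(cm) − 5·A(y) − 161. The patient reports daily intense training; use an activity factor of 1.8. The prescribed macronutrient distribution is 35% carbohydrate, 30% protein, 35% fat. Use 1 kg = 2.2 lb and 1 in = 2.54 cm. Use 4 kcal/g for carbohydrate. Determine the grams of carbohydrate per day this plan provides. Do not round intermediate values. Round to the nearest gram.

Convert to metric: weight = 281 ÷ 2.2 = 127.7273 kg; height = (6×12 + 6) × 2.54 = 78 × 2.54 = 198.12 cm.
Mifflin-St Jeor (female): BMR = 10(127.7273) + 6.25(198.12) − 5(54) − 161 = 1277.2727 + 1238.25 − 270 − 161 = 2084.5227 kcal/day.
TEE = 2084.5227 × 1.8 = 3752.1409 kcal/day.
Carbohydrate energy = 35% × 3752.1409 = 1313.2493 kcal.
Carbohydrate = 1313.2493 ÷ 4 kcal/g = 328.3123 g.

328 g/day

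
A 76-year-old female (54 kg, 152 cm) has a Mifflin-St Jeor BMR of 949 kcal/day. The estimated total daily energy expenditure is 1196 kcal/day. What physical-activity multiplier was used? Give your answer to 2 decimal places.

1.26

Activity factor = TEE ÷ BMR = 1196 ÷ 949 = 1.26.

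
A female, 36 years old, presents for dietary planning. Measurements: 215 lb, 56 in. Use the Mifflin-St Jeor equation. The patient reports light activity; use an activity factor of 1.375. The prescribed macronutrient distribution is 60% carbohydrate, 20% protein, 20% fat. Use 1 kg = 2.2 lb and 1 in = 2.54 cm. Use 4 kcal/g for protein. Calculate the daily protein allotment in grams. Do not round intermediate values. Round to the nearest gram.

Convert to metric: weight = 215 ÷ 2.2 = 97.7273 kg; height = 56 × 2.54 = 142.24 cm.
Mifflin-St Jeor (female): BMR = 10(97.7273) + 6.25(142.24) − 5(36) − 161 = 977.2727 + 889 − 180 − 161 = 1525.2727 kcal/day.
TEE = 1525.2727 × 1.375 = 2097.25 kcal/day.
Protein energy = 20% × 2097.25 = 419.45 kcal.
Protein = 419.45 ÷ 4 kcal/g = 104.8625 g.

105 g/day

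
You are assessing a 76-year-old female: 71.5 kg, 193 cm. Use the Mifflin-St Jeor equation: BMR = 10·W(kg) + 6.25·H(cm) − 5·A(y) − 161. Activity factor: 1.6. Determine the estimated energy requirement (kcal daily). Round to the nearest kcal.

2208 kcal daily

Mifflin-St Jeor (female): BMR = 10(71.5) + 6.25(193) − 5(76) − 161 = 715 + 1206.25 − 380 − 161 = 1380.25 kcal/day.
TEE = BMR × activity factor = 1380.25 × 1.6 = 2208.4 kcal/day.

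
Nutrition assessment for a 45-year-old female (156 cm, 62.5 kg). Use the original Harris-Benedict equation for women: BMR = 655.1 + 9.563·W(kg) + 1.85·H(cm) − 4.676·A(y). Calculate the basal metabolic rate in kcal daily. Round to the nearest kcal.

1331 kcal daily

Harris-Benedict: BMR = 655.1 + 9.563(62.5) + 1.85(156) − 4.676(45) = 1330.9675 kcal/day.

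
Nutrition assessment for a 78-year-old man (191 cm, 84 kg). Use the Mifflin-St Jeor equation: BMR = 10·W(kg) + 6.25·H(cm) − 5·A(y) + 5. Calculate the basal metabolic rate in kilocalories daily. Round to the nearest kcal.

Mifflin-St Jeor (male): BMR = 10(84) + 6.25(191) − 5(78) + 5 = 840 + 1193.75 − 390 + 5 = 1648.75 kcal/day.

1649 kilocalories daily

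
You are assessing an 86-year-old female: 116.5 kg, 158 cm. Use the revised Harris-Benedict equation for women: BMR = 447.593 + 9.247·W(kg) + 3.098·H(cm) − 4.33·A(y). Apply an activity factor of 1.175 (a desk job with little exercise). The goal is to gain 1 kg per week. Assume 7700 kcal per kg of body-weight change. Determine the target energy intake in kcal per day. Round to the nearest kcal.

3029 kcal per day

Harris-Benedict: BMR = 447.593 + 9.247(116.5) + 3.098(158) − 4.33(86) = 1641.9725 kcal/day.
TEE = 1641.9725 × 1.175 = 1929.3177 kcal/day.
Required daily surplus = 1 × 7700 ÷ 7 = 1100 kcal/day.
Target intake = 1929.3177 + 1100 = 3029.3177 kcal/day.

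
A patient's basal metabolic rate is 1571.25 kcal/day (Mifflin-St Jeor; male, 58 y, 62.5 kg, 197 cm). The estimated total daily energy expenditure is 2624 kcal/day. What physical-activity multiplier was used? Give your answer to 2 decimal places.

1.67

Activity factor = TEE ÷ BMR = 2624 ÷ 1571.25 = 1.67.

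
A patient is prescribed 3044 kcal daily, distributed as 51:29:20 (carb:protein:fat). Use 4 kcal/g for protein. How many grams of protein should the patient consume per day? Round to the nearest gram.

221 g/day

Protein energy = 29% × 3044 = 882.76 kcal.
At 4 kcal/g: 882.76 ÷ 4 = 220.69 g.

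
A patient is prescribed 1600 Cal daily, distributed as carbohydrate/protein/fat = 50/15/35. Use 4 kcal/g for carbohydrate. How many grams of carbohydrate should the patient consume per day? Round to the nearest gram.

200 g/day

Carbohydrate energy = 50% × 1600 = 800 kcal.
At 4 kcal/g: 800 ÷ 4 = 200 g.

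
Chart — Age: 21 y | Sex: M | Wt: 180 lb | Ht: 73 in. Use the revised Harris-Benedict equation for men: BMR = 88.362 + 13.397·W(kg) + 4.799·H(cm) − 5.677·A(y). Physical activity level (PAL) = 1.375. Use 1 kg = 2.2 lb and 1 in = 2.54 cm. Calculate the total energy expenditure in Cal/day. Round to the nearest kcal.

Convert to metric: weight = 180 ÷ 2.2 = 81.8182 kg; height = 73 × 2.54 = 185.42 cm.
Harris-Benedict: BMR = 88.362 + 13.397(81.8182) + 4.799(185.42) − 5.677(21) = 1955.0938 kcal/day.
TEE = BMR × activity factor = 1955.0938 × 1.375 = 2688.2539 kcal/day.

2688 Cal/day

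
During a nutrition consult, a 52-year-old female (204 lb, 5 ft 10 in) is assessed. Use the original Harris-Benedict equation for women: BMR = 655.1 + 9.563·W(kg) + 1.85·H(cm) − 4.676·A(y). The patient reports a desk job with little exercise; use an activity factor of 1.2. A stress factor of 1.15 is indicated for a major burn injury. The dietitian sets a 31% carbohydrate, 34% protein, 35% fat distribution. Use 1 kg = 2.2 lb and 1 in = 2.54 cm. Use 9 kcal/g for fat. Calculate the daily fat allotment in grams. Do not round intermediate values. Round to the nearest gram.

Convert to metric: weight = 204 ÷ 2.2 = 92.7273 kg; height = (5×12 + 10) × 2.54 = 70 × 2.54 = 177.8 cm.
Harris-Benedict: BMR = 655.1 + 9.563(92.7273) + 1.85(177.8) − 4.676(52) = 1627.6289 kcal/day.
TEE = 1627.6289 × 1.2 = 1953.1547 kcal/day.
With stress factor 1.15: 1953.1547 × 1.15 = 2246.1279 kcal/day.
Fat energy = 35% × 2246.1279 = 786.1448 kcal.
Fat = 786.1448 ÷ 9 kcal/g = 87.3494 g.

87 g/day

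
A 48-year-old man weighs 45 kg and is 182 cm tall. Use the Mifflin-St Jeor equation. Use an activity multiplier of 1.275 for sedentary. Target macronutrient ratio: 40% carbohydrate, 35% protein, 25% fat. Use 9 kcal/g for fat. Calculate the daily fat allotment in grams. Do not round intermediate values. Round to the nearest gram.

48 g/day

Mifflin-St Jeor (male): BMR = 10(45) + 6.25(182) − 5(48) + 5 = 450 + 1137.5 − 240 + 5 = 1352.5 kcal/day.
TEE = 1352.5 × 1.275 = 1724.4375 kcal/day.
Fat energy = 25% × 1724.4375 = 431.1094 kcal.
Fat = 431.1094 ÷ 9 kcal/g = 47.901 g.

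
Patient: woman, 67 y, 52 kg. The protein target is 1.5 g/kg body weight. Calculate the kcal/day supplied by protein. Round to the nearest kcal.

312 kcal/day

Protein = 1.5 g/kg × 52 kg = 78 g/day.
Protein energy = 78 g × 4 kcal/g = 312 kcal/day.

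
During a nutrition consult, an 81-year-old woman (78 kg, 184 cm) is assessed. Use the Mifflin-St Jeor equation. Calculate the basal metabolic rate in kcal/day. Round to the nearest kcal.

1364 kcal/day

Mifflin-St Jeor (female): BMR = 10(78) + 6.25(184) − 5(81) − 161 = 780 + 1150 − 405 − 161 = 1364 kcal/day.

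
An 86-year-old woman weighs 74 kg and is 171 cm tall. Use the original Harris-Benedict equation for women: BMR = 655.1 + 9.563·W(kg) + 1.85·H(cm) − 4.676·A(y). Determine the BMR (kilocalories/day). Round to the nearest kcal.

1277 kilocalories/day

Harris-Benedict: BMR = 655.1 + 9.563(74) + 1.85(171) − 4.676(86) = 1276.976 kcal/day.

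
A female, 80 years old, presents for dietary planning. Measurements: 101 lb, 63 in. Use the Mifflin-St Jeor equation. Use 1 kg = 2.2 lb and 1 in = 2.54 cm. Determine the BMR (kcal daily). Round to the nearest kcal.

Convert to metric: weight = 101 ÷ 2.2 = 45.9091 kg; height = 63 × 2.54 = 160.02 cm.
Mifflin-St Jeor (female): BMR = 10(45.9091) + 6.25(160.02) − 5(80) − 161 = 459.0909 + 1000.125 − 400 − 161 = 898.2159 kcal/day.

898 kcal daily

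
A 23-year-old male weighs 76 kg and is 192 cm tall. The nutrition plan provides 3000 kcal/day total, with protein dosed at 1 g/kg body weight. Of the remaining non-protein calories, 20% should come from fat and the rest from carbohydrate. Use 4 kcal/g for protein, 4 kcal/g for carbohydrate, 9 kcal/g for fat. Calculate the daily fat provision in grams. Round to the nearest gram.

60 g/day

Protein = 1 × 76 = 76 g → 76 × 4 = 304 kcal.
Non-protein calories = 3000 − 304 = 2696 kcal.
Fat: 20% × 2696 = 539.2 kcal; carbohydrate: 2156.8 kcal.
Fat: 539.2 kcal ÷ 9 kcal/g = 59.9111 g.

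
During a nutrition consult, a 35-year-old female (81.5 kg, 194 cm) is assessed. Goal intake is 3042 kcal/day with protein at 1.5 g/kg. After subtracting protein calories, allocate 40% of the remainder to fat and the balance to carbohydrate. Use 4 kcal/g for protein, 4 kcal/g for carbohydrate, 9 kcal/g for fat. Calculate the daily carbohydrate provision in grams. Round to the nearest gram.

383 g/day

Protein = 1.5 × 81.5 = 122.25 g → 122.25 × 4 = 489 kcal.
Non-protein calories = 3042 − 489 = 2553 kcal.
Fat: 40% × 2553 = 1021.2 kcal; carbohydrate: 1531.8 kcal.
Carbohydrate: 1531.8 kcal ÷ 4 kcal/g = 382.95 g.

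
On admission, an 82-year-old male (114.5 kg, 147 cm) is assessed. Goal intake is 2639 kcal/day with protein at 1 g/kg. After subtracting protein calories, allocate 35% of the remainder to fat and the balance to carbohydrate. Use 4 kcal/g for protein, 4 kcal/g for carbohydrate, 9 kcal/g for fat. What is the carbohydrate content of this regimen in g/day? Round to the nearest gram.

354 g/day

Protein = 1 × 114.5 = 114.5 g → 114.5 × 4 = 458 kcal.
Non-protein calories = 2639 − 458 = 2181 kcal.
Fat: 35% × 2181 = 763.35 kcal; carbohydrate: 1417.65 kcal.
Carbohydrate: 1417.65 kcal ÷ 4 kcal/g = 354.4125 g.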